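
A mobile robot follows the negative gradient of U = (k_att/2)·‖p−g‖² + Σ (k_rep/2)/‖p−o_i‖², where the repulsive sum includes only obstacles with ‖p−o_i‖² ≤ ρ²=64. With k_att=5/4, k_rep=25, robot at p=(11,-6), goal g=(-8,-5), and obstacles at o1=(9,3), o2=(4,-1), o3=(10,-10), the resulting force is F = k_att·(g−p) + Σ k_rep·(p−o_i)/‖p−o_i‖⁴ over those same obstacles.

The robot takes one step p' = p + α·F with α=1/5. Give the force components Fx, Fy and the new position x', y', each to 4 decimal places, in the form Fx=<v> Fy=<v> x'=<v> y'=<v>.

Fx=-23.6635 Fy=1.5960 x'=6.2673 y'=-5.6808

F_att = 5/4·(g−p) = 5/4·(-19,1) = (-23.7500,1.2500)
o1: d²=85 > ρ²=64 → inactive
o2: d²=74 > ρ²=64 → inactive
o3: d²=17 ≤ ρ²=64; F_rep = 25·(1,4)/17² = (0.0865,0.3460)
F = F_att + ΣF_rep = (-23.6635,1.5960)
p' = p + 1/5·F = (6.2673,-5.6808)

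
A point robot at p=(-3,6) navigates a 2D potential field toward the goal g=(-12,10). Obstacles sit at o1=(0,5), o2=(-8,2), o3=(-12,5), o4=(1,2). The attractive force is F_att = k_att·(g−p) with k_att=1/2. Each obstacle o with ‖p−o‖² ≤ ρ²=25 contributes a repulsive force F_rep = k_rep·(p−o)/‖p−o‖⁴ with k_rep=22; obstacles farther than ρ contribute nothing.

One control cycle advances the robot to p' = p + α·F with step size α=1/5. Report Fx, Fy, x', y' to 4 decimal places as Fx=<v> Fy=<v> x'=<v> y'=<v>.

F_att = 1/2·(g−p) = 1/2·(-9,4) = (-4.5000,2.0000)
o1: d²=10 ≤ ρ²=25; F_rep = 22·(-3,1)/10² = (-0.6600,0.2200)
o2: d²=41 > ρ²=25 → inactive
o3: d²=82 > ρ²=25 → inactive
o4: d²=32 > ρ²=25 → inactive
F = F_att + ΣF_rep = (-5.1600,2.2200)
p' = p + 1/5·F = (-4.0320,6.4440)

Fx=-5.1600 Fy=2.2200 x'=-4.0320 y'=6.4440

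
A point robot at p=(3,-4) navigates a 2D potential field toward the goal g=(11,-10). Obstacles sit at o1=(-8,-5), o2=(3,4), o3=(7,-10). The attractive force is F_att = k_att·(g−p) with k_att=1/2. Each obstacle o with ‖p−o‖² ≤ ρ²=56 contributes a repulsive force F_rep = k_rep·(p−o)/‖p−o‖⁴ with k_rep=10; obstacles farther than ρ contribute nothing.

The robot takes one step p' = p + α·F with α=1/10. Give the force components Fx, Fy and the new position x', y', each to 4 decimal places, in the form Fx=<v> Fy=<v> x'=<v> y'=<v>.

F_att = 1/2·(g−p) = 1/2·(8,-6) = (4.0000,-3.0000)
o1: d²=122 > ρ²=56 → inactive
o2: d²=64 > ρ²=56 → inactive
o3: d²=52 ≤ ρ²=56; F_rep = 10·(-4,6)/52² = (-0.0148,0.0222)
F = F_att + ΣF_rep = (3.9852,-2.9778)
p' = p + 1/10·F = (3.3985,-4.2978)

Fx=3.9852 Fy=-2.9778 x'=3.3985 y'=-4.2978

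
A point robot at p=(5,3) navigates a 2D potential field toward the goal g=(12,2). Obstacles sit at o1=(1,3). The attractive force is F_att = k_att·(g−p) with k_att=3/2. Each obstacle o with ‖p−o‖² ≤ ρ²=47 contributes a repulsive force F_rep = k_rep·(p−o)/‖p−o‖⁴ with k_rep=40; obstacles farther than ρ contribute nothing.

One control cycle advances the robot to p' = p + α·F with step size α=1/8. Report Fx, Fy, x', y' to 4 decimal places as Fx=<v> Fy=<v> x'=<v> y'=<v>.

F_att = 3/2·(g−p) = 3/2·(7,-1) = (10.5000,-1.5000)
o1: d²=16 ≤ ρ²=47; F_rep = 40·(4,0)/16² = (0.6250,0.0000)
F = F_att + ΣF_rep = (11.1250,-1.5000)
p' = p + 1/8·F = (6.3906,2.8125)

Fx=11.1250 Fy=-1.5000 x'=6.3906 y'=2.8125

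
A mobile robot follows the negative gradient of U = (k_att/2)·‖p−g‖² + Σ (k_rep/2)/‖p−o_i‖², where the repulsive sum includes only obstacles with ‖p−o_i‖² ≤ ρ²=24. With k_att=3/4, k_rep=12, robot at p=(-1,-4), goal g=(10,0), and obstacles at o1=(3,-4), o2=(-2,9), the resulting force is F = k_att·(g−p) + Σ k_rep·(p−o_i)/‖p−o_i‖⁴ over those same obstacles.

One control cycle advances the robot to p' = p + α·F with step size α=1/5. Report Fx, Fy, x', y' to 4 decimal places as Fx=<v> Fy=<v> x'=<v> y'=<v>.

F_att = 3/4·(g−p) = 3/4·(11,4) = (8.2500,3.0000)
o1: d²=16 ≤ ρ²=24; F_rep = 12·(-4,0)/16² = (-0.1875,0.0000)
o2: d²=170 > ρ²=24 → inactive
F = F_att + ΣF_rep = (8.0625,3.0000)
p' = p + 1/5·F = (0.6125,-3.4000)

Fx=8.0625 Fy=3.0000 x'=0.6125 y'=-3.4000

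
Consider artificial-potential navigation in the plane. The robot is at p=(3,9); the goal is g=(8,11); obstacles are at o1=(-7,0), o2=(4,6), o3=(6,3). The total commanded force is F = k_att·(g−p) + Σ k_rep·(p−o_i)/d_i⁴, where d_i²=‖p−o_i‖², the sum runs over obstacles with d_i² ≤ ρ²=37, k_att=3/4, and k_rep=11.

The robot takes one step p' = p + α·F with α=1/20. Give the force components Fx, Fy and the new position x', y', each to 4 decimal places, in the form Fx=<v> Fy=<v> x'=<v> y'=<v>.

F_att = 3/4·(g−p) = 3/4·(5,2) = (3.7500,1.5000)
o1: d²=181 > ρ²=37 → inactive
o2: d²=10 ≤ ρ²=37; F_rep = 11·(-1,3)/10² = (-0.1100,0.3300)
o3: d²=45 > ρ²=37 → inactive
F = F_att + ΣF_rep = (3.6400,1.8300)
p' = p + 1/20·F = (3.1820,9.0915)

Fx=3.6400 Fy=1.8300 x'=3.1820 y'=9.0915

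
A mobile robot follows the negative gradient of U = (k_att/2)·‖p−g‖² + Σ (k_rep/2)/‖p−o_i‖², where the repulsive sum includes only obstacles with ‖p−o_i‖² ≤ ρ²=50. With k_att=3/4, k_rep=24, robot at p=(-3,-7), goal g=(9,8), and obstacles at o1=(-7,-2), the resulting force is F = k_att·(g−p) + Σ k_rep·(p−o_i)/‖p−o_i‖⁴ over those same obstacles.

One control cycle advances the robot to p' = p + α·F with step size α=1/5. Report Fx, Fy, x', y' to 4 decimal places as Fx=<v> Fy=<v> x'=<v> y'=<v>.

Fx=9.0571 Fy=11.1786 x'=-1.1886 y'=-4.7643

F_att = 3/4·(g−p) = 3/4·(12,15) = (9.0000,11.2500)
o1: d²=41 ≤ ρ²=50; F_rep = 24·(4,-5)/41² = (0.0571,-0.0714)
F = F_att + ΣF_rep = (9.0571,11.1786)
p' = p + 1/5·F = (-1.1886,-4.7643)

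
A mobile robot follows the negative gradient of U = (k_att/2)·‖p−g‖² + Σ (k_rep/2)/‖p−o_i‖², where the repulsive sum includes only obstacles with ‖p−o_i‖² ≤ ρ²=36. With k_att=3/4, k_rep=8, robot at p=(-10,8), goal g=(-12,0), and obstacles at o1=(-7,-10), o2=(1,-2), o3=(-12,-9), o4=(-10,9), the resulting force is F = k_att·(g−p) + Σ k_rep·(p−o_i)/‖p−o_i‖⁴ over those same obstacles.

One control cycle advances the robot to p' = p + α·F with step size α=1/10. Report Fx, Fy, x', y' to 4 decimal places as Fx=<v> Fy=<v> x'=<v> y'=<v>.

F_att = 3/4·(g−p) = 3/4·(-2,-8) = (-1.5000,-6.0000)
o1: d²=333 > ρ²=36 → inactive
o2: d²=221 > ρ²=36 → inactive
o3: d²=293 > ρ²=36 → inactive
o4: d²=1 ≤ ρ²=36; F_rep = 8·(0,-1)/1² = (0.0000,-8.0000)
F = F_att + ΣF_rep = (-1.5000,-14.0000)
p' = p + 1/10·F = (-10.1500,6.6000)

Fx=-1.5000 Fy=-14.0000 x'=-10.1500 y'=6.6000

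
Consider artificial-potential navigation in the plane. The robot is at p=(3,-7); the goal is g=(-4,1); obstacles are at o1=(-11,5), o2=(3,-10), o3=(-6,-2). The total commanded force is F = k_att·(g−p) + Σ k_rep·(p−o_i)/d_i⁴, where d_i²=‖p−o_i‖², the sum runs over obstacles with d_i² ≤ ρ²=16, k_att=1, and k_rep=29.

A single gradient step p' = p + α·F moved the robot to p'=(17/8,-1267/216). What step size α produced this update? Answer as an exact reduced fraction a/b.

F_att = 1·(g−p) = 1·(-7,8) = (-7.0000,8.0000)
o1: d²=340 > ρ²=16 → inactive
o2: d²=9 ≤ ρ²=16; F_rep = 29·(0,3)/9² = (0.0000,1.0741)
o3: d²=106 > ρ²=16 → inactive
F = F_att + ΣF_rep = (-7.0000,9.0741)
Δp = p'−p = (-0.8750,1.1343); α = Δx/Fx = (-7/8) / (-7) = 1/8
check: Δy/Fy = (245/216) / (245/27) = 1/8 ✓

α = 1/8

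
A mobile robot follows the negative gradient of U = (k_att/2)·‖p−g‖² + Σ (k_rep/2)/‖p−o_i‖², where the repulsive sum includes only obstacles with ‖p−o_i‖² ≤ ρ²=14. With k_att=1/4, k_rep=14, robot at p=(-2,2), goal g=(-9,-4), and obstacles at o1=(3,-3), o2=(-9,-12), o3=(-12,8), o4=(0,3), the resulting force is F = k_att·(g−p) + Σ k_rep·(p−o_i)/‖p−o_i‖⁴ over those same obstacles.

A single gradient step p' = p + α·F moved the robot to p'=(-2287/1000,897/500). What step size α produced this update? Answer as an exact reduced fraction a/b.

α = 1/10

F_att = 1/4·(g−p) = 1/4·(-7,-6) = (-1.7500,-1.5000)
o1: d²=50 > ρ²=14 → inactive
o2: d²=245 > ρ²=14 → inactive
o3: d²=136 > ρ²=14 → inactive
o4: d²=5 ≤ ρ²=14; F_rep = 14·(-2,-1)/5² = (-1.1200,-0.5600)
F = F_att + ΣF_rep = (-2.8700,-2.0600)
Δp = p'−p = (-0.2870,-0.2060); α = Δx/Fx = (-287/1000) / (-287/100) = 1/10
check: Δy/Fy = (-103/500) / (-103/50) = 1/10 ✓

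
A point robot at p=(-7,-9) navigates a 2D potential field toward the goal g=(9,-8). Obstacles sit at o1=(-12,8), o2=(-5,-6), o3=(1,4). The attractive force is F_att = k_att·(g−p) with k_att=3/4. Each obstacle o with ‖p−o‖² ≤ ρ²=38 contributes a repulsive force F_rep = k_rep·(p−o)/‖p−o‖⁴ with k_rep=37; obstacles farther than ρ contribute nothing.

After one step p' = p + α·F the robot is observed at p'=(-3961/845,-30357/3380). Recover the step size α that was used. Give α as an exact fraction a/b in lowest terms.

α = 1/5

F_att = 3/4·(g−p) = 3/4·(16,1) = (12.0000,0.7500)
o1: d²=314 > ρ²=38 → inactive
o2: d²=13 ≤ ρ²=38; F_rep = 37·(-2,-3)/13² = (-0.4379,-0.6568)
o3: d²=233 > ρ²=38 → inactive
F = F_att + ΣF_rep = (11.5621,0.0932)
Δp = p'−p = (2.3124,0.0186); α = Δx/Fx = (1954/845) / (1954/169) = 1/5
check: Δy/Fy = (63/3380) / (63/676) = 1/5 ✓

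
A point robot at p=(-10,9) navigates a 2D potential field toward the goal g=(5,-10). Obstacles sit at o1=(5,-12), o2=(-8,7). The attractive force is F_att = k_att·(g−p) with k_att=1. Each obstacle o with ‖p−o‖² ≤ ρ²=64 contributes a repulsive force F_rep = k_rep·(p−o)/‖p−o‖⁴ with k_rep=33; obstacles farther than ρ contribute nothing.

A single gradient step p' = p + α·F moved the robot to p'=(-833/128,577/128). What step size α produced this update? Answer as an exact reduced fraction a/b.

F_att = 1·(g−p) = 1·(15,-19) = (15.0000,-19.0000)
o1: d²=666 > ρ²=64 → inactive
o2: d²=8 ≤ ρ²=64; F_rep = 33·(-2,2)/8² = (-1.0312,1.0312)
F = F_att + ΣF_rep = (13.9688,-17.9688)
Δp = p'−p = (3.4922,-4.4922); α = Δx/Fx = (447/128) / (447/32) = 1/4
check: Δy/Fy = (-575/128) / (-575/32) = 1/4 ✓

α = 1/4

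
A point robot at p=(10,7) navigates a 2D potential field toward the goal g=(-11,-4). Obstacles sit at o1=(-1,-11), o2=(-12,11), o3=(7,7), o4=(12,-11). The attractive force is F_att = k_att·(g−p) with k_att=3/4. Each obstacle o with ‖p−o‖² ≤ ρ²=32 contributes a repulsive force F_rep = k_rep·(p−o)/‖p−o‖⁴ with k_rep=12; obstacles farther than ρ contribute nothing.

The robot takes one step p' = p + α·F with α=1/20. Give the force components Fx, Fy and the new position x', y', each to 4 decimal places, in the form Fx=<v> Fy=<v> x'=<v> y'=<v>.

Fx=-15.3056 Fy=-8.2500 x'=9.2347 y'=6.5875

F_att = 3/4·(g−p) = 3/4·(-21,-11) = (-15.7500,-8.2500)
o1: d²=445 > ρ²=32 → inactive
o2: d²=500 > ρ²=32 → inactive
o3: d²=9 ≤ ρ²=32; F_rep = 12·(3,0)/9² = (0.4444,0.0000)
o4: d²=328 > ρ²=32 → inactive
F = F_att + ΣF_rep = (-15.3056,-8.2500)
p' = p + 1/20·F = (9.2347,6.5875)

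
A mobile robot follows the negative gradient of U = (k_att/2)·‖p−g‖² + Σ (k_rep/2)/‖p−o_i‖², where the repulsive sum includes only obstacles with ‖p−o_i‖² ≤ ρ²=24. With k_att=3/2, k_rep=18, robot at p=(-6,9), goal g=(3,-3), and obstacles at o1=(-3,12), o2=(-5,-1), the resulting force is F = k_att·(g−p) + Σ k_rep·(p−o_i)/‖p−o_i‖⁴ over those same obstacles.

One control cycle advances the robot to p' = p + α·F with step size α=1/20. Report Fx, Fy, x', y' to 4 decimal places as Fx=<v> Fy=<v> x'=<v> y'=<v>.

F_att = 3/2·(g−p) = 3/2·(9,-12) = (13.5000,-18.0000)
o1: d²=18 ≤ ρ²=24; F_rep = 18·(-3,-3)/18² = (-0.1667,-0.1667)
o2: d²=101 > ρ²=24 → inactive
F = F_att + ΣF_rep = (13.3333,-18.1667)
p' = p + 1/20·F = (-5.3333,8.0917)

Fx=13.3333 Fy=-18.1667 x'=-5.3333 y'=8.0917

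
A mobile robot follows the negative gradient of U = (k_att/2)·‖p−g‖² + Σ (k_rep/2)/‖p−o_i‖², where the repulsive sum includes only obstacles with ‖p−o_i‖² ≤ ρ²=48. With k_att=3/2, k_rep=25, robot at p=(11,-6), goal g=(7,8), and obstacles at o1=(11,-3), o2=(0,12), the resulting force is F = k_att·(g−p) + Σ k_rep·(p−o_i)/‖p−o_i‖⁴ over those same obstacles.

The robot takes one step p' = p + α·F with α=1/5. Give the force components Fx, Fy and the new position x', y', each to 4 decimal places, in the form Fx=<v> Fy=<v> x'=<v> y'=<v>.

F_att = 3/2·(g−p) = 3/2·(-4,14) = (-6.0000,21.0000)
o1: d²=9 ≤ ρ²=48; F_rep = 25·(0,-3)/9² = (0.0000,-0.9259)
o2: d²=445 > ρ²=48 → inactive
F = F_att + ΣF_rep = (-6.0000,20.0741)
p' = p + 1/5·F = (9.8000,-1.9852)

Fx=-6.0000 Fy=20.0741 x'=9.8000 y'=-1.9852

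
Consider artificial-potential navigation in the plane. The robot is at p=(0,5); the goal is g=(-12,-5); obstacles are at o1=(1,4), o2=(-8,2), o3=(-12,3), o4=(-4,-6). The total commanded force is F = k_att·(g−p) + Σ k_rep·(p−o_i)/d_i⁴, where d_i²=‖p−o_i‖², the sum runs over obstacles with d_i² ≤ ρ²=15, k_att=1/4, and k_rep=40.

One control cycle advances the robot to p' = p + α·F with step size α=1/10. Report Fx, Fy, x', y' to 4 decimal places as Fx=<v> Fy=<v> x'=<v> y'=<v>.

F_att = 1/4·(g−p) = 1/4·(-12,-10) = (-3.0000,-2.5000)
o1: d²=2 ≤ ρ²=15; F_rep = 40·(-1,1)/2² = (-10.0000,10.0000)
o2: d²=73 > ρ²=15 → inactive
o3: d²=148 > ρ²=15 → inactive
o4: d²=137 > ρ²=15 → inactive
F = F_att + ΣF_rep = (-13.0000,7.5000)
p' = p + 1/10·F = (-1.3000,5.7500)

Fx=-13.0000 Fy=7.5000 x'=-1.3000 y'=5.7500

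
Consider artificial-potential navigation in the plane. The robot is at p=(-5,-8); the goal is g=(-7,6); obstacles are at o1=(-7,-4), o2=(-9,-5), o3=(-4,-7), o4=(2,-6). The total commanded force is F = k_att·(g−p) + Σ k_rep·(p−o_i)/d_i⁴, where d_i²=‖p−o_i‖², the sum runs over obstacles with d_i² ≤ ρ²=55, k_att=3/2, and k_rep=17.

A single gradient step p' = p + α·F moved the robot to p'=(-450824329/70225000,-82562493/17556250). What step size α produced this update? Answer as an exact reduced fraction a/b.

F_att = 3/2·(g−p) = 3/2·(-2,14) = (-3.0000,21.0000)
o1: d²=20 ≤ ρ²=55; F_rep = 17·(2,-4)/20² = (0.0850,-0.1700)
o2: d²=25 ≤ ρ²=55; F_rep = 17·(4,-3)/25² = (0.1088,-0.0816)
o3: d²=2 ≤ ρ²=55; F_rep = 17·(-1,-1)/2² = (-4.2500,-4.2500)
o4: d²=53 ≤ ρ²=55; F_rep = 17·(-7,-2)/53² = (-0.0424,-0.0121)
F = F_att + ΣF_rep = (-7.0986,16.4863)
Δp = p'−p = (-1.4197,3.2973); α = Δx/Fx = (-99699329/70225000) / (-99699329/14045000) = 1/5
check: Δy/Fy = (57887507/17556250) / (57887507/3511250) = 1/5 ✓

α = 1/5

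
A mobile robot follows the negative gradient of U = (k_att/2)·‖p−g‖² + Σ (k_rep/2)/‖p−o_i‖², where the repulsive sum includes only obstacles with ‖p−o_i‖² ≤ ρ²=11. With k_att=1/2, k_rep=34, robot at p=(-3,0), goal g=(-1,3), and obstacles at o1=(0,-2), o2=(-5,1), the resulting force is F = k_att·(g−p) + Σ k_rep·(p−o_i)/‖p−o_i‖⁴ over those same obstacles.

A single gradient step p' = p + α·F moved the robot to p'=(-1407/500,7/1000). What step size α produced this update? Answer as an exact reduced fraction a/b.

α = 1/20

F_att = 1/2·(g−p) = 1/2·(2,3) = (1.0000,1.5000)
o1: d²=13 > ρ²=11 → inactive
o2: d²=5 ≤ ρ²=11; F_rep = 34·(2,-1)/5² = (2.7200,-1.3600)
F = F_att + ΣF_rep = (3.7200,0.1400)
Δp = p'−p = (0.1860,0.0070); α = Δx/Fx = (93/500) / (93/25) = 1/20
check: Δy/Fy = (7/1000) / (7/50) = 1/20 ✓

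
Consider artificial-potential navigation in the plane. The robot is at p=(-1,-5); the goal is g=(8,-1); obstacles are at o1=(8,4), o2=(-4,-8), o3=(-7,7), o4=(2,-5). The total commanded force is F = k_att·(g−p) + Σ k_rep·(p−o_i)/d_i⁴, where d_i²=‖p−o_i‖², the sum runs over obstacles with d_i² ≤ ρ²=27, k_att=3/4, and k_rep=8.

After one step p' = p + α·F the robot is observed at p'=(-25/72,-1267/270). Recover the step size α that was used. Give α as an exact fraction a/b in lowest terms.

F_att = 3/4·(g−p) = 3/4·(9,4) = (6.7500,3.0000)
o1: d²=162 > ρ²=27 → inactive
o2: d²=18 ≤ ρ²=27; F_rep = 8·(3,3)/18² = (0.0741,0.0741)
o3: d²=180 > ρ²=27 → inactive
o4: d²=9 ≤ ρ²=27; F_rep = 8·(-3,0)/9² = (-0.2963,0.0000)
F = F_att + ΣF_rep = (6.5278,3.0741)
Δp = p'−p = (0.6528,0.3074); α = Δx/Fx = (47/72) / (235/36) = 1/10
check: Δy/Fy = (83/270) / (83/27) = 1/10 ✓

α = 1/10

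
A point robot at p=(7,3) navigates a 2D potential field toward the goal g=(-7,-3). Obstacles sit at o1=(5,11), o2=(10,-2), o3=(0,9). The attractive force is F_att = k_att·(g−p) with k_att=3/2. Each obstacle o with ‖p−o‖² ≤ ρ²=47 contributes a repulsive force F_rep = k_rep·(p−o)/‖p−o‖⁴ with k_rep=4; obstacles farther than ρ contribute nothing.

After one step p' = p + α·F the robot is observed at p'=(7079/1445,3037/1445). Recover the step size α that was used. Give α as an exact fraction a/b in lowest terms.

α = 1/10

F_att = 3/2·(g−p) = 3/2·(-14,-6) = (-21.0000,-9.0000)
o1: d²=68 > ρ²=47 → inactive
o2: d²=34 ≤ ρ²=47; F_rep = 4·(-3,5)/34² = (-0.0104,0.0173)
o3: d²=85 > ρ²=47 → inactive
F = F_att + ΣF_rep = (-21.0104,-8.9827)
Δp = p'−p = (-2.1010,-0.8983); α = Δx/Fx = (-3036/1445) / (-6072/289) = 1/10
check: Δy/Fy = (-1298/1445) / (-2596/289) = 1/10 ✓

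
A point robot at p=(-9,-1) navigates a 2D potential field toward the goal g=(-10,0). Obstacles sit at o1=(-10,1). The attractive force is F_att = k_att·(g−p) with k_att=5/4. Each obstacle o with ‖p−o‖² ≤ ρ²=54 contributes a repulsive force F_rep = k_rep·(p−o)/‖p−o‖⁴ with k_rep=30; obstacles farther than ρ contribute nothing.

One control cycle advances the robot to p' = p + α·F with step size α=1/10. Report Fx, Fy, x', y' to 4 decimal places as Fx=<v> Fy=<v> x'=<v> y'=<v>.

F_att = 5/4·(g−p) = 5/4·(-1,1) = (-1.2500,1.2500)
o1: d²=5 ≤ ρ²=54; F_rep = 30·(1,-2)/5² = (1.2000,-2.4000)
F = F_att + ΣF_rep = (-0.0500,-1.1500)
p' = p + 1/10·F = (-9.0050,-1.1150)

Fx=-0.0500 Fy=-1.1500 x'=-9.0050 y'=-1.1150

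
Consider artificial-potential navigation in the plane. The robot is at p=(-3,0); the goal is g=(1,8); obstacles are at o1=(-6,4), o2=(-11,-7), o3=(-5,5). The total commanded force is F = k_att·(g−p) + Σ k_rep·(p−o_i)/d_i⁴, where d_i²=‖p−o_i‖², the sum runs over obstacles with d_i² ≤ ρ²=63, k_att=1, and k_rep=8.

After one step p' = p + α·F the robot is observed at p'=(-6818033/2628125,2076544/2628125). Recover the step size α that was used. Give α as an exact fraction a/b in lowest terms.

α = 1/10

F_att = 1·(g−p) = 1·(4,8) = (4.0000,8.0000)
o1: d²=25 ≤ ρ²=63; F_rep = 8·(3,-4)/25² = (0.0384,-0.0512)
o2: d²=113 > ρ²=63 → inactive
o3: d²=29 ≤ ρ²=63; F_rep = 8·(2,-5)/29² = (0.0190,-0.0476)
F = F_att + ΣF_rep = (4.0574,7.9012)
Δp = p'−p = (0.4057,0.7901); α = Δx/Fx = (1066342/2628125) / (2132684/525625) = 1/10
check: Δy/Fy = (2076544/2628125) / (4153088/525625) = 1/10 ✓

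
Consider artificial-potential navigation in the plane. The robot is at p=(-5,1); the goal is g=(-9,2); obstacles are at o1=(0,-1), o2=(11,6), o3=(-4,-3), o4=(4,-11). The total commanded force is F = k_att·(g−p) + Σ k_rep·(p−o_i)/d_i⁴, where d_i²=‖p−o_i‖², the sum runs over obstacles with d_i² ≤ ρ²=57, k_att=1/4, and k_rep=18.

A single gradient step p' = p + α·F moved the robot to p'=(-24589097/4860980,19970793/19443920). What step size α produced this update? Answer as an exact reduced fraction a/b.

F_att = 1/4·(g−p) = 1/4·(-4,1) = (-1.0000,0.2500)
o1: d²=29 ≤ ρ²=57; F_rep = 18·(-5,2)/29² = (-0.1070,0.0428)
o2: d²=281 > ρ²=57 → inactive
o3: d²=17 ≤ ρ²=57; F_rep = 18·(-1,4)/17² = (-0.0623,0.2491)
o4: d²=225 > ρ²=57 → inactive
F = F_att + ΣF_rep = (-1.1693,0.5419)
Δp = p'−p = (-0.0585,0.0271); α = Δx/Fx = (-284197/4860980) / (-284197/243049) = 1/20
check: Δy/Fy = (526873/19443920) / (526873/972196) = 1/20 ✓

α = 1/20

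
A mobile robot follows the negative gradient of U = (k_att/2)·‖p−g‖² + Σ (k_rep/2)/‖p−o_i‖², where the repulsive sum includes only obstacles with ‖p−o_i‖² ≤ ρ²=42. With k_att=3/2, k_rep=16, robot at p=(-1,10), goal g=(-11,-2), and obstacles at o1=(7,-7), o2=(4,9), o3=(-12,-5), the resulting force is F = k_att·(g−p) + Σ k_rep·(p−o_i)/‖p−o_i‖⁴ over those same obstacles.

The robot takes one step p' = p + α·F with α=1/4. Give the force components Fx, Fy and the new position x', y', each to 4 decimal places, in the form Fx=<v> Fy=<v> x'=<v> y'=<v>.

Fx=-15.1183 Fy=-17.9763 x'=-4.7796 y'=5.5059

F_att = 3/2·(g−p) = 3/2·(-10,-12) = (-15.0000,-18.0000)
o1: d²=353 > ρ²=42 → inactive
o2: d²=26 ≤ ρ²=42; F_rep = 16·(-5,1)/26² = (-0.1183,0.0237)
o3: d²=346 > ρ²=42 → inactive
F = F_att + ΣF_rep = (-15.1183,-17.9763)
p' = p + 1/4·F = (-4.7796,5.5059)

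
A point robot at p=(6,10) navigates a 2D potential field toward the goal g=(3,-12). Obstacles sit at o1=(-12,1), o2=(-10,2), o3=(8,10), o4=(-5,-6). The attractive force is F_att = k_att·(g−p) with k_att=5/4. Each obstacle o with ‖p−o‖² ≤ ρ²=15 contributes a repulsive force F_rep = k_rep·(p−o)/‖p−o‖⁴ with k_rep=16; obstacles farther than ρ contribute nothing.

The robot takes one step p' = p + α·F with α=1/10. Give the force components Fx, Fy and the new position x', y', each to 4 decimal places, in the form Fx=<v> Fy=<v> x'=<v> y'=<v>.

F_att = 5/4·(g−p) = 5/4·(-3,-22) = (-3.7500,-27.5000)
o1: d²=405 > ρ²=15 → inactive
o2: d²=320 > ρ²=15 → inactive
o3: d²=4 ≤ ρ²=15; F_rep = 16·(-2,0)/4² = (-2.0000,0.0000)
o4: d²=377 > ρ²=15 → inactive
F = F_att + ΣF_rep = (-5.7500,-27.5000)
p' = p + 1/10·F = (5.4250,7.2500)

Fx=-5.7500 Fy=-27.5000 x'=5.4250 y'=7.2500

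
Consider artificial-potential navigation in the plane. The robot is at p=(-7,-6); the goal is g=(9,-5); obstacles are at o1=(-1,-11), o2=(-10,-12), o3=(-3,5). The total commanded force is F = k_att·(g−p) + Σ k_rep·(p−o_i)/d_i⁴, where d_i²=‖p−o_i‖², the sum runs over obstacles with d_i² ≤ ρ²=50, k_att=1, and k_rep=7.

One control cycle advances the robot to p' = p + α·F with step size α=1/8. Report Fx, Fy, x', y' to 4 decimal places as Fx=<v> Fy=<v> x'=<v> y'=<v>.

Fx=16.0104 Fy=1.0207 x'=-4.9987 y'=-5.8724

F_att = 1·(g−p) = 1·(16,1) = (16.0000,1.0000)
o1: d²=61 > ρ²=50 → inactive
o2: d²=45 ≤ ρ²=50; F_rep = 7·(3,6)/45² = (0.0104,0.0207)
o3: d²=137 > ρ²=50 → inactive
F = F_att + ΣF_rep = (16.0104,1.0207)
p' = p + 1/8·F = (-4.9987,-5.8724)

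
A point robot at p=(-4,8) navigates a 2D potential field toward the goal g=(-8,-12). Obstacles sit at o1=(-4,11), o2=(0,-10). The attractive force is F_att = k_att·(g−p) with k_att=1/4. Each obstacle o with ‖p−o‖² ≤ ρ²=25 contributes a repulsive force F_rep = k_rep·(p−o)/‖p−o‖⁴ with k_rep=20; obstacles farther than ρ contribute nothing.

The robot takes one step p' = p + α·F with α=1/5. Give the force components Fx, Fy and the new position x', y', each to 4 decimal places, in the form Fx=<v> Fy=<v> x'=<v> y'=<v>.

Fx=-1.0000 Fy=-5.7407 x'=-4.2000 y'=6.8519

F_att = 1/4·(g−p) = 1/4·(-4,-20) = (-1.0000,-5.0000)
o1: d²=9 ≤ ρ²=25; F_rep = 20·(0,-3)/9² = (0.0000,-0.7407)
o2: d²=340 > ρ²=25 → inactive
F = F_att + ΣF_rep = (-1.0000,-5.7407)
p' = p + 1/5·F = (-4.2000,6.8519)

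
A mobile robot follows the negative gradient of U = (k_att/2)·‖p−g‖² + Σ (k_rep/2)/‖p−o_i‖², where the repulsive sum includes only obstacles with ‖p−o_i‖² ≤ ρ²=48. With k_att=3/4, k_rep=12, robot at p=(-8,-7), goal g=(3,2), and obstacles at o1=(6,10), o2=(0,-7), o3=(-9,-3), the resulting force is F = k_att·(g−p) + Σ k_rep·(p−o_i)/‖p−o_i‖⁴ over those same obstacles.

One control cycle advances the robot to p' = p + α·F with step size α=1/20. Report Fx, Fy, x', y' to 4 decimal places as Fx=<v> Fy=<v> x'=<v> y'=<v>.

Fx=8.2915 Fy=6.5839 x'=-7.5854 y'=-6.6708

F_att = 3/4·(g−p) = 3/4·(11,9) = (8.2500,6.7500)
o1: d²=485 > ρ²=48 → inactive
o2: d²=64 > ρ²=48 → inactive
o3: d²=17 ≤ ρ²=48; F_rep = 12·(1,-4)/17² = (0.0415,-0.1661)
F = F_att + ΣF_rep = (8.2915,6.5839)
p' = p + 1/20·F = (-7.5854,-6.6708)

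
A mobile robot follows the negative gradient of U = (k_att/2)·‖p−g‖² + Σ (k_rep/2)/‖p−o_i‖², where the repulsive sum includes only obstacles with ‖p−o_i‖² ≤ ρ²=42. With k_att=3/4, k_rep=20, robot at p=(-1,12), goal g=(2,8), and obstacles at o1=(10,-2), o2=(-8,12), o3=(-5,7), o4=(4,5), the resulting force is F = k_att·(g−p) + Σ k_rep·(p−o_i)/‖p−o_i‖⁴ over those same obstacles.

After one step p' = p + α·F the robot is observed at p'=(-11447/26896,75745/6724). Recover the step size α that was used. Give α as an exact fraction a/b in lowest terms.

α = 1/4

F_att = 3/4·(g−p) = 3/4·(3,-4) = (2.2500,-3.0000)
o1: d²=317 > ρ²=42 → inactive
o2: d²=49 > ρ²=42 → inactive
o3: d²=41 ≤ ρ²=42; F_rep = 20·(4,5)/41² = (0.0476,0.0595)
o4: d²=74 > ρ²=42 → inactive
F = F_att + ΣF_rep = (2.2976,-2.9405)
Δp = p'−p = (0.5744,-0.7351); α = Δx/Fx = (15449/26896) / (15449/6724) = 1/4
check: Δy/Fy = (-4943/6724) / (-4943/1681) = 1/4 ✓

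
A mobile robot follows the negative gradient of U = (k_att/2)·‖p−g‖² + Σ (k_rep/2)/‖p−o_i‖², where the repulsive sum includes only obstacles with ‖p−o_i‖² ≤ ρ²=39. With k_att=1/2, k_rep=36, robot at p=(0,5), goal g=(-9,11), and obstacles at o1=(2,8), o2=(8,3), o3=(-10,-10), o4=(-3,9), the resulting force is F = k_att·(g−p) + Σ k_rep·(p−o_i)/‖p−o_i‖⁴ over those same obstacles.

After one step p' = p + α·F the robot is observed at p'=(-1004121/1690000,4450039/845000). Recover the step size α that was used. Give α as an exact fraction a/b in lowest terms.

α = 1/8

F_att = 1/2·(g−p) = 1/2·(-9,6) = (-4.5000,3.0000)
o1: d²=13 ≤ ρ²=39; F_rep = 36·(-2,-3)/13² = (-0.4260,-0.6391)
o2: d²=68 > ρ²=39 → inactive
o3: d²=325 > ρ²=39 → inactive
o4: d²=25 ≤ ρ²=39; F_rep = 36·(3,-4)/25² = (0.1728,-0.2304)
F = F_att + ΣF_rep = (-4.7532,2.1305)
Δp = p'−p = (-0.5942,0.2663); α = Δx/Fx = (-1004121/1690000) / (-1004121/211250) = 1/8
check: Δy/Fy = (225039/845000) / (225039/105625) = 1/8 ✓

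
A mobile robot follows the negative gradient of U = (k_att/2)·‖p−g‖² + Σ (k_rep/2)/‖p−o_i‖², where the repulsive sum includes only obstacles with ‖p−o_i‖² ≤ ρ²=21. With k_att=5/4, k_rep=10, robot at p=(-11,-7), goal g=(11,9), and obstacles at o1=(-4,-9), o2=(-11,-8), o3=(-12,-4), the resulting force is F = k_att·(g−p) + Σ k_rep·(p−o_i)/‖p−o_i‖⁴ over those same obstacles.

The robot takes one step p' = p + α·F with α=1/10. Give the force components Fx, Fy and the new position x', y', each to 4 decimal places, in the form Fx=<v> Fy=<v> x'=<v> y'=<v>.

Fx=27.6000 Fy=29.7000 x'=-8.2400 y'=-4.0300

F_att = 5/4·(g−p) = 5/4·(22,16) = (27.5000,20.0000)
o1: d²=53 > ρ²=21 → inactive
o2: d²=1 ≤ ρ²=21; F_rep = 10·(0,1)/1² = (0.0000,10.0000)
o3: d²=10 ≤ ρ²=21; F_rep = 10·(1,-3)/10² = (0.1000,-0.3000)
F = F_att + ΣF_rep = (27.6000,29.7000)
p' = p + 1/10·F = (-8.2400,-4.0300)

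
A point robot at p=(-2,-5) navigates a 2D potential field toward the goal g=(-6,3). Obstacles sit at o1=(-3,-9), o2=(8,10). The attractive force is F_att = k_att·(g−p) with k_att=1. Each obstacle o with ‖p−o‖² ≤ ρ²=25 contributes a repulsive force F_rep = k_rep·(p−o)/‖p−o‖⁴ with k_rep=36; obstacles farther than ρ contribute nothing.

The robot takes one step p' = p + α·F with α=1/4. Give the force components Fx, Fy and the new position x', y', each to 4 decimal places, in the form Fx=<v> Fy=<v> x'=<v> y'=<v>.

F_att = 1·(g−p) = 1·(-4,8) = (-4.0000,8.0000)
o1: d²=17 ≤ ρ²=25; F_rep = 36·(1,4)/17² = (0.1246,0.4983)
o2: d²=325 > ρ²=25 → inactive
F = F_att + ΣF_rep = (-3.8754,8.4983)
p' = p + 1/4·F = (-2.9689,-2.8754)

Fx=-3.8754 Fy=8.4983 x'=-2.9689 y'=-2.8754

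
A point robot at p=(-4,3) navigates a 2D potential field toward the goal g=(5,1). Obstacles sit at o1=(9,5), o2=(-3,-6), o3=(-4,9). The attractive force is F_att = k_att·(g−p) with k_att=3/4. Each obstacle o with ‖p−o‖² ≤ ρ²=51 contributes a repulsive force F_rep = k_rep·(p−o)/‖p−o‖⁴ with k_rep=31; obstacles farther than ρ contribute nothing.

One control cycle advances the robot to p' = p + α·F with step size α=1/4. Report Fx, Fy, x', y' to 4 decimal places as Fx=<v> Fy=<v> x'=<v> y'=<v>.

F_att = 3/4·(g−p) = 3/4·(9,-2) = (6.7500,-1.5000)
o1: d²=173 > ρ²=51 → inactive
o2: d²=82 > ρ²=51 → inactive
o3: d²=36 ≤ ρ²=51; F_rep = 31·(0,-6)/36² = (0.0000,-0.1435)
F = F_att + ΣF_rep = (6.7500,-1.6435)
p' = p + 1/4·F = (-2.3125,2.5891)

Fx=6.7500 Fy=-1.6435 x'=-2.3125 y'=2.5891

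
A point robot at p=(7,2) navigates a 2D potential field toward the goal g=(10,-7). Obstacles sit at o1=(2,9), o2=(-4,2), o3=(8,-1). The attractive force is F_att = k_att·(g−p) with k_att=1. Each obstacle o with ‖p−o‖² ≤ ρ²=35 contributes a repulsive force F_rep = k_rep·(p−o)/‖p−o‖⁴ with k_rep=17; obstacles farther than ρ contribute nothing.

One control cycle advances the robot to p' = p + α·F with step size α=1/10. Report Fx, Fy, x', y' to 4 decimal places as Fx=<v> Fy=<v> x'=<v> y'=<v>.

Fx=2.8300 Fy=-8.4900 x'=7.2830 y'=1.1510

F_att = 1·(g−p) = 1·(3,-9) = (3.0000,-9.0000)
o1: d²=74 > ρ²=35 → inactive
o2: d²=121 > ρ²=35 → inactive
o3: d²=10 ≤ ρ²=35; F_rep = 17·(-1,3)/10² = (-0.1700,0.5100)
F = F_att + ΣF_rep = (2.8300,-8.4900)
p' = p + 1/10·F = (7.2830,1.1510)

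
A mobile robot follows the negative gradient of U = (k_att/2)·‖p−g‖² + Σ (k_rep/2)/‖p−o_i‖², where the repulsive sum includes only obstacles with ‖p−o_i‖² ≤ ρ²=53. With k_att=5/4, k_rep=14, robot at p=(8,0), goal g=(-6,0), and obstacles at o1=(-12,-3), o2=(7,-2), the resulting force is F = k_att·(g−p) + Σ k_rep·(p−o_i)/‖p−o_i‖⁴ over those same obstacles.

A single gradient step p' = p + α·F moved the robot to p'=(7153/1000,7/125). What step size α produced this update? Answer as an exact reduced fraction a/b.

F_att = 5/4·(g−p) = 5/4·(-14,0) = (-17.5000,0.0000)
o1: d²=409 > ρ²=53 → inactive
o2: d²=5 ≤ ρ²=53; F_rep = 14·(1,2)/5² = (0.5600,1.1200)
F = F_att + ΣF_rep = (-16.9400,1.1200)
Δp = p'−p = (-0.8470,0.0560); α = Δx/Fx = (-847/1000) / (-847/50) = 1/20
check: Δy/Fy = (7/125) / (28/25) = 1/20 ✓

α = 1/20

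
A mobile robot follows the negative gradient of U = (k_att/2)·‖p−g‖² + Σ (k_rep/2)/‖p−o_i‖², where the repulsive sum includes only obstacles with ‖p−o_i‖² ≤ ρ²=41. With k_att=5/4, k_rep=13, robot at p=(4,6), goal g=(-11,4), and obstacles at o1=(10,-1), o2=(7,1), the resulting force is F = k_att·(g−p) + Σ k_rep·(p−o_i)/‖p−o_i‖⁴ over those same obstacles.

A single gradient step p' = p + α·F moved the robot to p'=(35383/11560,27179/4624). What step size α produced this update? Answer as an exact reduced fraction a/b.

F_att = 5/4·(g−p) = 5/4·(-15,-2) = (-18.7500,-2.5000)
o1: d²=85 > ρ²=41 → inactive
o2: d²=34 ≤ ρ²=41; F_rep = 13·(-3,5)/34² = (-0.0337,0.0562)
F = F_att + ΣF_rep = (-18.7837,-2.4438)
Δp = p'−p = (-0.9392,-0.1222); α = Δx/Fx = (-10857/11560) / (-10857/578) = 1/20
check: Δy/Fy = (-565/4624) / (-2825/1156) = 1/20 ✓

α = 1/20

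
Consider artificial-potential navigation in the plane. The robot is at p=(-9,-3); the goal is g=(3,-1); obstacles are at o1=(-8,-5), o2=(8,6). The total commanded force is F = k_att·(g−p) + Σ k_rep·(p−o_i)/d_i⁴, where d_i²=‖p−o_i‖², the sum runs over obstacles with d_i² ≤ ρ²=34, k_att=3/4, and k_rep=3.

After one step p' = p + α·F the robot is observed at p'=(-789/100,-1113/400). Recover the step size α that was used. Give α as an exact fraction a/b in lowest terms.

F_att = 3/4·(g−p) = 3/4·(12,2) = (9.0000,1.5000)
o1: d²=5 ≤ ρ²=34; F_rep = 3·(-1,2)/5² = (-0.1200,0.2400)
o2: d²=370 > ρ²=34 → inactive
F = F_att + ΣF_rep = (8.8800,1.7400)
Δp = p'−p = (1.1100,0.2175); α = Δx/Fx = (111/100) / (222/25) = 1/8
check: Δy/Fy = (87/400) / (87/50) = 1/8 ✓

α = 1/8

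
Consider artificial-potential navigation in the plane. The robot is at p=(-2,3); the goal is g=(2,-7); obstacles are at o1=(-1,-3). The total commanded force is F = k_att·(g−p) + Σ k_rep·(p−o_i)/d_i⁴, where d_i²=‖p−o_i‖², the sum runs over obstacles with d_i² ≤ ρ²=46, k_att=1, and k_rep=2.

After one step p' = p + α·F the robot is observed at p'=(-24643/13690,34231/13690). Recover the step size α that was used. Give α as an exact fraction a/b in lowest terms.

α = 1/20

F_att = 1·(g−p) = 1·(4,-10) = (4.0000,-10.0000)
o1: d²=37 ≤ ρ²=46; F_rep = 2·(-1,6)/37² = (-0.0015,0.0088)
F = F_att + ΣF_rep = (3.9985,-9.9912)
Δp = p'−p = (0.1999,-0.4996); α = Δx/Fx = (2737/13690) / (5474/1369) = 1/20
check: Δy/Fy = (-6839/13690) / (-13678/1369) = 1/20 ✓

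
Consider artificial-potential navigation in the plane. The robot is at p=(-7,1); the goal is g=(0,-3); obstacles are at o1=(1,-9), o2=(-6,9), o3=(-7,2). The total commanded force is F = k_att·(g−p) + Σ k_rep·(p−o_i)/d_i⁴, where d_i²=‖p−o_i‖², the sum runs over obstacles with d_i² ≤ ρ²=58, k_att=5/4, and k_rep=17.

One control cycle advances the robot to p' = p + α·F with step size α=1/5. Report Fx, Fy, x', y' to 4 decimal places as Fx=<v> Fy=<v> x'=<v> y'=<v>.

Fx=8.7500 Fy=-22.0000 x'=-5.2500 y'=-3.4000

F_att = 5/4·(g−p) = 5/4·(7,-4) = (8.7500,-5.0000)
o1: d²=164 > ρ²=58 → inactive
o2: d²=65 > ρ²=58 → inactive
o3: d²=1 ≤ ρ²=58; F_rep = 17·(0,-1)/1² = (0.0000,-17.0000)
F = F_att + ΣF_rep = (8.7500,-22.0000)
p' = p + 1/5·F = (-5.2500,-3.4000)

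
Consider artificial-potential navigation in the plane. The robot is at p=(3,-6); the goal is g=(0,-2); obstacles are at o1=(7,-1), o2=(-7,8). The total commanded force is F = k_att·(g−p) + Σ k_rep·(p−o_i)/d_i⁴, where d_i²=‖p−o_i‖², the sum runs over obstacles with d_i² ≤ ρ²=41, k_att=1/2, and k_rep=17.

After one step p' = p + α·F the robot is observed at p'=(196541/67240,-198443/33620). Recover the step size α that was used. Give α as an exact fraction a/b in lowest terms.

F_att = 1/2·(g−p) = 1/2·(-3,4) = (-1.5000,2.0000)
o1: d²=41 ≤ ρ²=41; F_rep = 17·(-4,-5)/41² = (-0.0405,-0.0506)
o2: d²=296 > ρ²=41 → inactive
F = F_att + ΣF_rep = (-1.5405,1.9494)
Δp = p'−p = (-0.0770,0.0975); α = Δx/Fx = (-5179/67240) / (-5179/3362) = 1/20
check: Δy/Fy = (3277/33620) / (3277/1681) = 1/20 ✓

α = 1/20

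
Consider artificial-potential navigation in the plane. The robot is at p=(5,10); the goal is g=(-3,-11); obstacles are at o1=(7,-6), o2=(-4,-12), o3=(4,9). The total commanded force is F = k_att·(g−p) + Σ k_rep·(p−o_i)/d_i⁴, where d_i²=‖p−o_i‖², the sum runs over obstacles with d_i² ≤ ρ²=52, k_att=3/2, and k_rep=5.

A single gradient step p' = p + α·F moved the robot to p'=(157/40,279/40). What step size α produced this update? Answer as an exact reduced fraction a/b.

α = 1/10

F_att = 3/2·(g−p) = 3/2·(-8,-21) = (-12.0000,-31.5000)
o1: d²=260 > ρ²=52 → inactive
o2: d²=565 > ρ²=52 → inactive
o3: d²=2 ≤ ρ²=52; F_rep = 5·(1,1)/2² = (1.2500,1.2500)
F = F_att + ΣF_rep = (-10.7500,-30.2500)
Δp = p'−p = (-1.0750,-3.0250); α = Δx/Fx = (-43/40) / (-43/4) = 1/10
check: Δy/Fy = (-121/40) / (-121/4) = 1/10 ✓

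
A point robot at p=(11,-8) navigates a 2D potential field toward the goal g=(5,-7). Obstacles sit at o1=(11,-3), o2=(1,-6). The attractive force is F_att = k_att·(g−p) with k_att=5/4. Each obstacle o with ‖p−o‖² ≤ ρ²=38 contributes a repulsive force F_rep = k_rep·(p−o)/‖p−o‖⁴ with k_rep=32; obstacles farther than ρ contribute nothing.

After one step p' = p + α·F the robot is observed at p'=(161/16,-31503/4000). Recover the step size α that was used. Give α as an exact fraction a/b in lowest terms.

F_att = 5/4·(g−p) = 5/4·(-6,1) = (-7.5000,1.2500)
o1: d²=25 ≤ ρ²=38; F_rep = 32·(0,-5)/25² = (0.0000,-0.2560)
o2: d²=104 > ρ²=38 → inactive
F = F_att + ΣF_rep = (-7.5000,0.9940)
Δp = p'−p = (-0.9375,0.1242); α = Δx/Fx = (-15/16) / (-15/2) = 1/8
check: Δy/Fy = (497/4000) / (497/500) = 1/8 ✓

α = 1/8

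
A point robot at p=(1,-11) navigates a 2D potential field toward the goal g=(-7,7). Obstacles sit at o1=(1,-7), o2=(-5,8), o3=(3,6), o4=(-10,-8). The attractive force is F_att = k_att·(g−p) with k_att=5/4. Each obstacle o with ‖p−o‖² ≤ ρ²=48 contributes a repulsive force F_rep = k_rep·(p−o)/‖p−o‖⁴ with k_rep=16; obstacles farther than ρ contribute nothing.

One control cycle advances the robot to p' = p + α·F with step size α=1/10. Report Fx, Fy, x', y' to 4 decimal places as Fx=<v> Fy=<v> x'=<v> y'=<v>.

Fx=-10.0000 Fy=22.2500 x'=0.0000 y'=-8.7750

F_att = 5/4·(g−p) = 5/4·(-8,18) = (-10.0000,22.5000)
o1: d²=16 ≤ ρ²=48; F_rep = 16·(0,-4)/16² = (0.0000,-0.2500)
o2: d²=397 > ρ²=48 → inactive
o3: d²=293 > ρ²=48 → inactive
o4: d²=130 > ρ²=48 → inactive
F = F_att + ΣF_rep = (-10.0000,22.2500)
p' = p + 1/10·F = (0.0000,-8.7750)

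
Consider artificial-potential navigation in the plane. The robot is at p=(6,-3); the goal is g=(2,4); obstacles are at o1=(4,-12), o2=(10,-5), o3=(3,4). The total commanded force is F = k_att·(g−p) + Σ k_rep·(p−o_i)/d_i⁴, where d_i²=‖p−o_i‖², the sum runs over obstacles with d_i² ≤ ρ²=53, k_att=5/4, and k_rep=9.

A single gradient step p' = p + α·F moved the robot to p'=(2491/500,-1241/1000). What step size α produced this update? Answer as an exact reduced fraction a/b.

F_att = 5/4·(g−p) = 5/4·(-4,7) = (-5.0000,8.7500)
o1: d²=85 > ρ²=53 → inactive
o2: d²=20 ≤ ρ²=53; F_rep = 9·(-4,2)/20² = (-0.0900,0.0450)
o3: d²=58 > ρ²=53 → inactive
F = F_att + ΣF_rep = (-5.0900,8.7950)
Δp = p'−p = (-1.0180,1.7590); α = Δx/Fx = (-509/500) / (-509/100) = 1/5
check: Δy/Fy = (1759/1000) / (1759/200) = 1/5 ✓

α = 1/5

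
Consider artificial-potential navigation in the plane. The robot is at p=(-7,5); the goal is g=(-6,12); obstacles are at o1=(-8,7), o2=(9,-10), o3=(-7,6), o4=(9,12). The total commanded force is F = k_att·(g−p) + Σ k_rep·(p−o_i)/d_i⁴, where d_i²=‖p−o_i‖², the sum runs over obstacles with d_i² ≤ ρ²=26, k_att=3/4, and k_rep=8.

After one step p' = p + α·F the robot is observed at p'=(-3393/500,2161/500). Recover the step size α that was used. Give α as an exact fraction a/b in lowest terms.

α = 1/5

F_att = 3/4·(g−p) = 3/4·(1,7) = (0.7500,5.2500)
o1: d²=5 ≤ ρ²=26; F_rep = 8·(1,-2)/5² = (0.3200,-0.6400)
o2: d²=481 > ρ²=26 → inactive
o3: d²=1 ≤ ρ²=26; F_rep = 8·(0,-1)/1² = (0.0000,-8.0000)
o4: d²=305 > ρ²=26 → inactive
F = F_att + ΣF_rep = (1.0700,-3.3900)
Δp = p'−p = (0.2140,-0.6780); α = Δx/Fx = (107/500) / (107/100) = 1/5
check: Δy/Fy = (-339/500) / (-339/100) = 1/5 ✓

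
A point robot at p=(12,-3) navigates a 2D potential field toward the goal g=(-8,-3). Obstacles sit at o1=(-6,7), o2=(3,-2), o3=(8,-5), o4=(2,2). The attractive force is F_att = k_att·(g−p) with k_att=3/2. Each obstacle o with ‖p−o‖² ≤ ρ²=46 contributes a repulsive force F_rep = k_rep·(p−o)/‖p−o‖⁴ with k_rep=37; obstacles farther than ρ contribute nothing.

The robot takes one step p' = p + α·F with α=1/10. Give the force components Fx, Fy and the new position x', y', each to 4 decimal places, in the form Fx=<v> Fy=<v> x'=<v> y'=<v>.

F_att = 3/2·(g−p) = 3/2·(-20,0) = (-30.0000,0.0000)
o1: d²=424 > ρ²=46 → inactive
o2: d²=82 > ρ²=46 → inactive
o3: d²=20 ≤ ρ²=46; F_rep = 37·(4,2)/20² = (0.3700,0.1850)
o4: d²=125 > ρ²=46 → inactive
F = F_att + ΣF_rep = (-29.6300,0.1850)
p' = p + 1/10·F = (9.0370,-2.9815)

Fx=-29.6300 Fy=0.1850 x'=9.0370 y'=-2.9815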